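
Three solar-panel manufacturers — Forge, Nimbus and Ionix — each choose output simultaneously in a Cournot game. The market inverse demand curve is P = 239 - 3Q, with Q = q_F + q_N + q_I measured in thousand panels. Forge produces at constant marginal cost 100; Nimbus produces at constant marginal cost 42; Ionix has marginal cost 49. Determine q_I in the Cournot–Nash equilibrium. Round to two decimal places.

Forge's profit: π_F = (239 - 3Q)q_F - (100q_F). Setting ∂π_F/∂q_F = 0: 139 - 6q_F - 3(q_N + q_I) = 0.
Nimbus's first-order condition: 197 - 6q_N - 3(q_F + q_I) = 0.
Ionix's profit: π_I = (239 - 3Q)q_I - (49q_I). Setting ∂π_I/∂q_I = 0: 190 - 6q_I - 3(q_F + q_N) = 0.
Summing all 3 equations gives 526 − 12Q = 0, hence Q = 263/6.
Back-substituting: q_F = (139 − 263/2)/3 = 5/2, q_N = (197 − 263/2)/3 = 131/6, q_I = (190 − 263/2)/3 = 39/2.

19.50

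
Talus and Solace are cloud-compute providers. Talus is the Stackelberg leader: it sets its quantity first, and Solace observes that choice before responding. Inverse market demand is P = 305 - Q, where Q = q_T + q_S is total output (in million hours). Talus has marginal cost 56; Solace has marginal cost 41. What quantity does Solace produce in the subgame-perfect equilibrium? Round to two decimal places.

73.50

Solve by backward induction. Given q_T, the follower Solace maximises π_S = (305 - q_T - q_S)q_S - 41q_S.
Follower FOC: 264 - q_T - 2q_S = 0, so q_S(q_T) = (264 - q_T)/2.
Talus substitutes q_S(q_T) into its own profit: π_T = q_T(305 - q_T - (264 - q_T)/2) - 56q_T = (173 - (1/2)q_T)q_T - 56q_T.
The leader's first-order condition 117 - q_T = 0 yields q_T = 117.
Then q_S = (264 - 117)/2 = 147/2.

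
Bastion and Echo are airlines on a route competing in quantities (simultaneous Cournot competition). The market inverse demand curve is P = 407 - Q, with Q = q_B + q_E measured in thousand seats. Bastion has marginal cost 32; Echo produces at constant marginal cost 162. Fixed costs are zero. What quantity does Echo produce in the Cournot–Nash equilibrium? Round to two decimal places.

38.33

Bastion's profit: π_B = (407 - Q)q_B - (32q_B). Setting ∂π_B/∂q_B = 0: 375 - 2q_B - (q_E) = 0.
Echo's profit: π_E = (407 - Q)q_E - (162q_E). Setting ∂π_E/∂q_E = 0: 245 - 2q_E - (q_B) = 0.
Rearranging gives the reaction functions q_B = (375 - q_E)/2 and q_E = (245 - q_B)/2.
Solving the pair: q_B = 505/3, q_E = 115/3.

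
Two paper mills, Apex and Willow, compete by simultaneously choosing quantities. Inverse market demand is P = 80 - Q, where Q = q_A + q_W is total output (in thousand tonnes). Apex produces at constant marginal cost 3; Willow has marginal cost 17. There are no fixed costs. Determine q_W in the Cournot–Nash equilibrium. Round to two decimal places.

16.33

Apex's profit: π_A = (80 - Q)q_A - (3q_A). Setting ∂π_A/∂q_A = 0: 77 - 2q_A - (q_W) = 0.
Willow's profit: π_W = (80 - Q)q_W - (17q_W). Setting ∂π_W/∂q_W = 0: 63 - 2q_W - (q_A) = 0.
Best responses: q_A = (77 - q_W)/2, q_W = (63 - q_A)/2.
Solving the pair: q_A = 91/3, q_W = 49/3.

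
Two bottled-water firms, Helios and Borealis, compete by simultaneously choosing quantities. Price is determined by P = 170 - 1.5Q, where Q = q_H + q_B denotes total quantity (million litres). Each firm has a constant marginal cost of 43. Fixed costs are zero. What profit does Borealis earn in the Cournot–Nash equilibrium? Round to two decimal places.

Each firm earns π_i = (170 - 1.5Q)q_i - 43q_i.
Setting ∂π_i/∂q_i = 0 with rivals' quantities fixed: 127 - 3q_i - (3/2)q_j = 0.
By symmetry each firm produces the same amount; substituting q_j = q_i yields q_i = 127/(9/2) = 254/9.
Price P = 170 - (3/2)·(508/9) = 256/3.
Borealis's profit: (256/3 - 43)·(254/9) = 1194.7407.

1194.74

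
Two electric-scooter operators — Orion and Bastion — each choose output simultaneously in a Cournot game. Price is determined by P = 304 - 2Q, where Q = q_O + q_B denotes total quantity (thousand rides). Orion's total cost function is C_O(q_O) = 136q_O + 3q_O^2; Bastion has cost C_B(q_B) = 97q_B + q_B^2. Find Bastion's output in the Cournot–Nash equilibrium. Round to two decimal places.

Orion's profit: π_O = (304 - 2Q)q_O - (136q_O + 3q_O²). Setting ∂π_O/∂q_O = 0: 168 - 10q_O - 2(q_B) = 0.
Bastion's profit: π_B = (304 - 2Q)q_B - (97q_B + q_B²). Setting ∂π_B/∂q_B = 0: 207 - 6q_B - 2(q_O) = 0.
Rearranging gives the reaction functions q_O = (168 - 2q_B)/10 and q_B = (207 - 2q_O)/6.
Solving the pair: q_O = 297/28, q_B = 867/28.

30.96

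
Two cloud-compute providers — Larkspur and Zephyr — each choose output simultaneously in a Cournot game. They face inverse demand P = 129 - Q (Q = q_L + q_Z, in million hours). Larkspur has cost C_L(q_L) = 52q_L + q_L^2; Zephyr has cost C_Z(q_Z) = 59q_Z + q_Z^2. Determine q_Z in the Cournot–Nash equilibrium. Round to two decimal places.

13.53

Larkspur's profit: π_L = (129 - Q)q_L - (52q_L + q_L²). Setting ∂π_L/∂q_L = 0: 77 - 4q_L - (q_Z) = 0.
Zephyr's first-order condition: 70 - 4q_Z - (q_L) = 0.
Best responses: q_L = (77 - q_Z)/4, q_Z = (70 - q_L)/4.
Substituting one into the other gives q_L = 238/15 and q_Z = 203/15.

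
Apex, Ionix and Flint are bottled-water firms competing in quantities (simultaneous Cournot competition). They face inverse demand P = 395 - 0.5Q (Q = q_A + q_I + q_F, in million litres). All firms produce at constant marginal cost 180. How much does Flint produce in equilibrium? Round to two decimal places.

107.50

A representative firm's profit is π_i = q_i(395 - 0.5Q) - 180q_i.
Setting ∂π_i/∂q_i = 0 with rivals' quantities fixed: 215 - q_i - (1/2)·Σ_{j≠i} q_j = 0.
By symmetry each firm produces the same amount; substituting Σ_{j≠i} q_j = 2q_i yields q_i = 215/2.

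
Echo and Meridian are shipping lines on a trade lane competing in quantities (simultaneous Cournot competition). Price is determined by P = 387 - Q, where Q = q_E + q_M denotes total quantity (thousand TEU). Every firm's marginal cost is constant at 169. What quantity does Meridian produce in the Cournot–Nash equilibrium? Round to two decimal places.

A representative firm's profit is π_i = q_i(387 - Q) - 169q_i.
First-order condition (treating rivals' output as given): 218 - 2q_i - q_j = 0.
With identical firms every q_j equals q_i, so q_j = q_i and 218 = 3q_i, giving q_i = 218/3.

72.67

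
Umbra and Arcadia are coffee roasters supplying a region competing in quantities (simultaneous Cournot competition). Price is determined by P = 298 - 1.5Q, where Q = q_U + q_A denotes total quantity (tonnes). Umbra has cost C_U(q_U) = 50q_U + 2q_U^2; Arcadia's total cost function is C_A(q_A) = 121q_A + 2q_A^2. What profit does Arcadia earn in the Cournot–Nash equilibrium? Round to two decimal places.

Umbra's profit: π_U = (298 - 1.5Q)q_U - (50q_U + 2q_U²). Setting ∂π_U/∂q_U = 0: 248 - 7q_U - (3/2)(q_A) = 0.
Arcadia's first-order condition: 177 - 7q_A - (3/2)(q_U) = 0.
So q_U = (248 - (3/2)q_A)/7 and q_A = (177 - (3/2)q_U)/7.
Substituting one into the other gives q_U = 346/11 and q_A = 204/11.
Price P = 298 - (3/2)·50 = 223.
Arcadia's profit: 223·(204/11) - 121·(204/11) - 2(204/11)² = 1203.7686.

1203.77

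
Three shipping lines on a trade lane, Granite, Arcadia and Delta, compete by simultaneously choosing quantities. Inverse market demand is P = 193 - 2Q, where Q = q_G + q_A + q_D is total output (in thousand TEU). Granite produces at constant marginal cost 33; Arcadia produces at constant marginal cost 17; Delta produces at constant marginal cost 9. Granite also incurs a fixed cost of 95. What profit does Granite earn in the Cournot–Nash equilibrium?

355

Granite's profit: π_G = (193 - 2Q)q_G - (33q_G). Setting ∂π_G/∂q_G = 0: 160 - 4q_G - 2(q_A + q_D) = 0.
Arcadia's first-order condition: 176 - 4q_A - 2(q_G + q_D) = 0.
Delta's first-order condition: 184 - 4q_D - 2(q_G + q_A) = 0.
Summing all 3 equations gives 520 − 8Q = 0, hence Q = 65.
Back-substituting: q_G = (160 − 130)/2 = 15, q_A = (176 − 130)/2 = 23, q_D = (184 − 130)/2 = 27.
Price P = 193 - 2·65 = 63.
Granite's profit: (63 - 33)·15 - 95 = 355.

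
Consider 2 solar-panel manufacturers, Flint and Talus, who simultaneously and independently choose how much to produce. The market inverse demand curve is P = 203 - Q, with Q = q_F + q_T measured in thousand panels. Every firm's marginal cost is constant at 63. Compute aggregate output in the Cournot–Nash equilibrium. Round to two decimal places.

A representative firm's profit is π_i = q_i(203 - Q) - 63q_i.
Setting ∂π_i/∂q_i = 0 with rivals' quantities fixed: 140 - 2q_i - q_j = 0.
With identical firms every q_j equals q_i, so q_j = q_i and 140 = 3q_i, giving q_i = 140/3.
Total output Q = 140/3 + 140/3 = 280/3.

93.33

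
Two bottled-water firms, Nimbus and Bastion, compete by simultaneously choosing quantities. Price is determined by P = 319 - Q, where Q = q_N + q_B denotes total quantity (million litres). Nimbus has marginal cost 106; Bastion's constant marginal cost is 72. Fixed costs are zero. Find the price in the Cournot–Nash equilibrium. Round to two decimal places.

Nimbus's profit: π_N = (319 - Q)q_N - (106q_N). Setting ∂π_N/∂q_N = 0: 213 - 2q_N - (q_B) = 0.
Bastion's first-order condition: 247 - 2q_B - (q_N) = 0.
Rearranging gives the reaction functions q_N = (213 - q_B)/2 and q_B = (247 - q_N)/2.
Substituting one into the other gives q_N = 179/3 and q_B = 281/3.
Total output Q = 460/3, so price P = 319 - 460/3 = 497/3.

165.67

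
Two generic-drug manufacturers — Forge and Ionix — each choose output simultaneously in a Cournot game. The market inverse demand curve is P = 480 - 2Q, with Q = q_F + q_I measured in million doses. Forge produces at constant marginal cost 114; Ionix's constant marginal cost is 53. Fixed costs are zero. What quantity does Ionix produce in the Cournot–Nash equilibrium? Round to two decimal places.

Forge's profit: π_F = (480 - 2Q)q_F - (114q_F). Setting ∂π_F/∂q_F = 0: 366 - 4q_F - 2(q_I) = 0.
Ionix's profit: π_I = (480 - 2Q)q_I - (53q_I). Setting ∂π_I/∂q_I = 0: 427 - 4q_I - 2(q_F) = 0.
Best responses: q_F = (366 - 2q_I)/4, q_I = (427 - 2q_F)/4.
Solving the pair: q_F = 305/6, q_I = 244/3.

81.33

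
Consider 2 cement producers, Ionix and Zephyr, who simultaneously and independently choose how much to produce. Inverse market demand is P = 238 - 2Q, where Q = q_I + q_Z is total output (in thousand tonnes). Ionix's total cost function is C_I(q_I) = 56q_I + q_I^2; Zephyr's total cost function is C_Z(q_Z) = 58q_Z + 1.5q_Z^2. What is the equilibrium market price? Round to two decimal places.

Ionix's profit: π_I = (238 - 2Q)q_I - (56q_I + q_I²). Setting ∂π_I/∂q_I = 0: 182 - 6q_I - 2(q_Z) = 0.
Zephyr's profit: π_Z = (238 - 2Q)q_Z - (58q_Z + (3/2)q_Z²). Setting ∂π_Z/∂q_Z = 0: 180 - 7q_Z - 2(q_I) = 0.
Rearranging gives the reaction functions q_I = (182 - 2q_Z)/6 and q_Z = (180 - 2q_I)/7.
Solving the pair: q_I = 457/19, q_Z = 358/19.
Total output Q = 815/19, so price P = 238 - 2·(815/19) = 152.2105.

152.21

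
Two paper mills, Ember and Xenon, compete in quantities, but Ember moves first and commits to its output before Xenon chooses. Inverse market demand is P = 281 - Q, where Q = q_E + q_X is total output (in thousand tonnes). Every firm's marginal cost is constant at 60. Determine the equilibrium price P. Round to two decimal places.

115.25

Solve by backward induction. Given q_E, the follower Xenon maximises π_X = (281 - q_E - q_X)q_X - 60q_X.
Setting the follower's marginal profit to zero, 221 - q_E - 2q_X = 0, i.e. q_X = (221 - q_E)/2.
The leader anticipates this reaction. Substituting into P = 281 - Q gives P = 341/2 - (1/2)q_E, so π_E = (341/2 - (1/2)q_E)q_E - 60q_E.
Maximising: ∂π_E/∂q_E = 221/2 - q_E = 0, giving q_E = 221/2.
Then q_X = (221 - 221/2)/2 = 221/4.
Total output Q = 663/4, so price P = 281 - 663/4 = 461/4.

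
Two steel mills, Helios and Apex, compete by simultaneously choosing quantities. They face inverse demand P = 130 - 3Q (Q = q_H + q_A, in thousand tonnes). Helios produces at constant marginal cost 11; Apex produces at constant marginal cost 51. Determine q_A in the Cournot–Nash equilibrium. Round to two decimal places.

4.33

Helios's profit: π_H = (130 - 3Q)q_H - (11q_H). Setting ∂π_H/∂q_H = 0: 119 - 6q_H - 3(q_A) = 0.
Apex's first-order condition: 79 - 6q_A - 3(q_H) = 0.
Best responses: q_H = (119 - 3q_A)/6, q_A = (79 - 3q_H)/6.
Solving the pair: q_H = 53/3, q_A = 13/3.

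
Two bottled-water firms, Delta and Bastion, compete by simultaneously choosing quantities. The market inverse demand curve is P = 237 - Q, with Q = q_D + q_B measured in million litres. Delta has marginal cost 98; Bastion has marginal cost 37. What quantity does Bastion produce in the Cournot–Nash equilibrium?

87

Delta's profit: π_D = (237 - Q)q_D - (98q_D). Setting ∂π_D/∂q_D = 0: 139 - 2q_D - (q_B) = 0.
Bastion's first-order condition: 200 - 2q_B - (q_D) = 0.
So q_D = (139 - q_B)/2 and q_B = (200 - q_D)/2.
Substituting one into the other gives q_D = 26 and q_B = 87.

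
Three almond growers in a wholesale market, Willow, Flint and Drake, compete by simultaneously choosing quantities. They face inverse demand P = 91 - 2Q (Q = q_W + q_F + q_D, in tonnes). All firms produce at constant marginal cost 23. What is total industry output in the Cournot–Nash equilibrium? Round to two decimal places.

25.50

Each firm earns π_i = (91 - 2Q)q_i - 23q_i.
Setting ∂π_i/∂q_i = 0 with rivals' quantities fixed: 68 - 4q_i - 2·Σ_{j≠i} q_j = 0.
By symmetry each firm produces the same amount; substituting Σ_{j≠i} q_j = 2q_i yields q_i = 68/8 = 17/2.
Total output Q = 17/2 + 17/2 + 17/2 = 51/2.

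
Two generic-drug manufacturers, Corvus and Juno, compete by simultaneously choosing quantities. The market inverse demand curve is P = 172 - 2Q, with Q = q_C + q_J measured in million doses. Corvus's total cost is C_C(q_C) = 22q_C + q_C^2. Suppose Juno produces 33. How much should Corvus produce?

14

With the rival's output fixed at 33, Corvus's profit is π_C = (172 - 2·33 - 2q_C)q_C - (22q_C + q_C²) = (106 - 2q_C)q_C - (22q_C + q_C²).
∂π_C/∂q_C = 84 - 6q_C = 0, so q_C = 14.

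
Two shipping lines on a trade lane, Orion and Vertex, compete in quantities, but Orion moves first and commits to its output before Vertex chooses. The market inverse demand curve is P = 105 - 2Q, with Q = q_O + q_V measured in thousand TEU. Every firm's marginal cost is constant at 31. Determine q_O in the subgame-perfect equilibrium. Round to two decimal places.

The follower Vertex best-responds to any q_O: π_V = (105 - 2Q)q_V - 31q_V.
∂π_V/∂q_V = 74 - 2q_O - 4q_V = 0 gives the reaction function q_V = (74 - 2q_O)/4.
The leader anticipates this reaction. Substituting into P = 105 - 2Q gives P = 68 - q_O, so π_O = (68 - q_O)q_O - 31q_O.
Leader FOC: 37 - 2q_O = 0, so q_O = 37/2.
Then q_V = (74 - 2·(37/2))/4 = 37/4.

18.50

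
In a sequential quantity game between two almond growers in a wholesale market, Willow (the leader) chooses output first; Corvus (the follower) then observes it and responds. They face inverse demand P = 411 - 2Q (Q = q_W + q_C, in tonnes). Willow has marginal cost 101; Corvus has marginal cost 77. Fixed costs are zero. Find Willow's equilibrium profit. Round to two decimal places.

5112.25

Solve by backward induction. Given q_W, the follower Corvus maximises π_C = (411 - 2q_W - 2q_C)q_C - 77q_C.
∂π_C/∂q_C = 334 - 2q_W - 4q_C = 0 gives the reaction function q_C = (334 - 2q_W)/4.
Willow substitutes q_C(q_W) into its own profit: π_W = q_W(411 - 2q_W - (334 - 2q_W)/2) - 101q_W = (244 - q_W)q_W - 101q_W.
Maximising: ∂π_W/∂q_W = 143 - 2q_W = 0, giving q_W = 143/2.
Then q_C = (334 - 2·(143/2))/4 = 191/4.
Price P = 411 - 2·(477/4) = 345/2.
Willow's profit: (345/2 - 101)·(143/2) = 5112.2500.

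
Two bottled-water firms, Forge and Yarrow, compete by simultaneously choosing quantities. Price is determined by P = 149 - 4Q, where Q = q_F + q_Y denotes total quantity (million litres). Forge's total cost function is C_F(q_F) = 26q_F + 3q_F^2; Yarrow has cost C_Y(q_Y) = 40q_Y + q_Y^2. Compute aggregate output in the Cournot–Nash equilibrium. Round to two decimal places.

Forge's profit: π_F = (149 - 4Q)q_F - (26q_F + 3q_F²). Setting ∂π_F/∂q_F = 0: 123 - 14q_F - 4(q_Y) = 0.
Yarrow's first-order condition: 109 - 10q_Y - 4(q_F) = 0.
Rearranging gives the reaction functions q_F = (123 - 4q_Y)/14 and q_Y = (109 - 4q_F)/10.
Substituting one into the other gives q_F = 397/62 and q_Y = 517/62.
Total output Q = 397/62 + 517/62 = 457/31.

14.74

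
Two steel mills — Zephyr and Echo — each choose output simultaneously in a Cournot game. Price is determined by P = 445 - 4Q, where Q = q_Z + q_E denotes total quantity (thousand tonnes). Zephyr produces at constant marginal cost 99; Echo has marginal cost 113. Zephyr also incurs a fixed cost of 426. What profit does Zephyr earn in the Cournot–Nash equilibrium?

Zephyr's profit: π_Z = (445 - 4Q)q_Z - (99q_Z). Setting ∂π_Z/∂q_Z = 0: 346 - 8q_Z - 4(q_E) = 0.
Echo's profit: π_E = (445 - 4Q)q_E - (113q_E). Setting ∂π_E/∂q_E = 0: 332 - 8q_E - 4(q_Z) = 0.
Best responses: q_Z = (346 - 4q_E)/8, q_E = (332 - 4q_Z)/8.
Substituting one into the other gives q_Z = 30 and q_E = 53/2.
Price P = 445 - 4·(113/2) = 219.
Zephyr's profit: (219 - 99)·30 - 426 = 3174.

3174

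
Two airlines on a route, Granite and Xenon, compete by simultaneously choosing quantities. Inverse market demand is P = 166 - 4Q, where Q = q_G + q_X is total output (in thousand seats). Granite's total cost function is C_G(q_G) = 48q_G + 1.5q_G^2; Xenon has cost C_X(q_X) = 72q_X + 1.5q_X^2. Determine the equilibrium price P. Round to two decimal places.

Granite's profit: π_G = (166 - 4Q)q_G - (48q_G + (3/2)q_G²). Setting ∂π_G/∂q_G = 0: 118 - 11q_G - 4(q_X) = 0.
Xenon's first-order condition: 94 - 11q_X - 4(q_G) = 0.
Best responses: q_G = (118 - 4q_X)/11, q_X = (94 - 4q_G)/11.
Solving the pair: q_G = 922/105, q_X = 562/105.
Total output Q = 212/15, so price P = 166 - 4·(212/15) = 1642/15.

109.47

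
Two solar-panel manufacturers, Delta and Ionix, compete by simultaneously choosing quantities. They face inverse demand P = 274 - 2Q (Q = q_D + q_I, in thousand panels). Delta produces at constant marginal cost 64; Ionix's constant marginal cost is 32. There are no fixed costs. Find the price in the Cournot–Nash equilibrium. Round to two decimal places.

Delta's profit: π_D = (274 - 2Q)q_D - (64q_D). Setting ∂π_D/∂q_D = 0: 210 - 4q_D - 2(q_I) = 0.
Ionix's first-order condition: 242 - 4q_I - 2(q_D) = 0.
So q_D = (210 - 2q_I)/4 and q_I = (242 - 2q_D)/4.
Substituting one into the other gives q_D = 89/3 and q_I = 137/3.
Total output Q = 226/3, so price P = 274 - 2·(226/3) = 370/3.

123.33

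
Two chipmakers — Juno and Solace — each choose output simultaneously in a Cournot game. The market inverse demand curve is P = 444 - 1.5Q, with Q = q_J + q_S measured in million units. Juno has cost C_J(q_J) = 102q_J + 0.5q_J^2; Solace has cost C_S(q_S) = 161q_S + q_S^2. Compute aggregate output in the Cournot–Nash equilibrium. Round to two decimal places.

Juno's profit: π_J = (444 - 1.5Q)q_J - (102q_J + (1/2)q_J²). Setting ∂π_J/∂q_J = 0: 342 - 4q_J - (3/2)(q_S) = 0.
Solace's profit: π_S = (444 - 1.5Q)q_S - (161q_S + q_S²). Setting ∂π_S/∂q_S = 0: 283 - 5q_S - (3/2)(q_J) = 0.
Rearranging gives the reaction functions q_J = (342 - (3/2)q_S)/4 and q_S = (283 - (3/2)q_J)/5.
Solving the pair: q_J = 72.4225, q_S = 34.8732.
Total output Q = 72.4225 + 34.8732 = 107.2958.

107.30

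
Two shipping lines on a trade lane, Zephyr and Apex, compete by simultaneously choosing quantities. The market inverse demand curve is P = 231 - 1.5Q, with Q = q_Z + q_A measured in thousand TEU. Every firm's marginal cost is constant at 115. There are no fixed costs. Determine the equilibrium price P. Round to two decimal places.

153.67

Each firm earns π_i = (231 - 1.5Q)q_i - 115q_i.
First-order condition (treating rivals' output as given): 116 - 3q_i - (3/2)q_j = 0.
With identical firms every q_j equals q_i, so q_j = q_i and 116 = (9/2)q_i, giving q_i = 232/9.
Total output Q = 464/9, so price P = 231 - (3/2)·(464/9) = 461/3.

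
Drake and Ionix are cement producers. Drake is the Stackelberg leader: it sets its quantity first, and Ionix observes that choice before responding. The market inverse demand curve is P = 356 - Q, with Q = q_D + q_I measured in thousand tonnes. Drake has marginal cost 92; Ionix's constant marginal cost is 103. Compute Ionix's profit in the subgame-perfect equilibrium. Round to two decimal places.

3335.06

Solve by backward induction. Given q_D, the follower Ionix maximises π_I = (356 - q_D - q_I)q_I - 103q_I.
∂π_I/∂q_I = 253 - q_D - 2q_I = 0 gives the reaction function q_I = (253 - q_D)/2.
The leader anticipates this reaction. Substituting into P = 356 - Q gives P = 459/2 - (1/2)q_D, so π_D = (459/2 - (1/2)q_D)q_D - 92q_D.
The leader's first-order condition 275/2 - q_D = 0 yields q_D = 275/2.
Then q_I = (253 - 275/2)/2 = 231/4.
Price P = 356 - 781/4 = 643/4.
Ionix's profit: (643/4 - 103)·(231/4) = 3335.0625.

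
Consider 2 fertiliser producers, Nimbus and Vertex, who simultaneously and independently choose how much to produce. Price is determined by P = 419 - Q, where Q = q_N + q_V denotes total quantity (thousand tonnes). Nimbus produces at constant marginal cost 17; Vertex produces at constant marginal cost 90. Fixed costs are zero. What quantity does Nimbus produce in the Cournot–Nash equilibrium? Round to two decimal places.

Nimbus's profit: π_N = (419 - Q)q_N - (17q_N). Setting ∂π_N/∂q_N = 0: 402 - 2q_N - (q_V) = 0.
Vertex's first-order condition: 329 - 2q_V - (q_N) = 0.
Best responses: q_N = (402 - q_V)/2, q_V = (329 - q_N)/2.
Solving the pair: q_N = 475/3, q_V = 256/3.

158.33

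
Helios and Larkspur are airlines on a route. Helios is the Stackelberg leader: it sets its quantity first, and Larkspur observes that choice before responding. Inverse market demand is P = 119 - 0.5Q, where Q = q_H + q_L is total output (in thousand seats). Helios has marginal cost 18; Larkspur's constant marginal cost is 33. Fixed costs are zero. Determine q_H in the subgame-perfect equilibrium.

116

Solve by backward induction. Given q_H, the follower Larkspur maximises π_L = (119 - (1/2)q_H - (1/2)q_L)q_L - 33q_L.
Setting the follower's marginal profit to zero, 86 - (1/2)q_H - q_L = 0, i.e. q_L = (86 - (1/2)q_H).
Helios substitutes q_L(q_H) into its own profit: π_H = q_H(119 - (1/2)q_H - (86 - (1/2)q_H)/2) - 18q_H = (76 - (1/4)q_H)q_H - 18q_H.
Leader FOC: 58 - (1/2)q_H = 0, so q_H = 116.
Then q_L = (86 - (1/2)·116) = 28.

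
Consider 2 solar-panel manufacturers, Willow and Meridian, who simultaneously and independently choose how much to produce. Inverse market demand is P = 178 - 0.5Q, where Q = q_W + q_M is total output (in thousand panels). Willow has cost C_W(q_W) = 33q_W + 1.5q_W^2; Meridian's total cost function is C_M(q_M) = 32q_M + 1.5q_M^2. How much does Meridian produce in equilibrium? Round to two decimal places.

Willow's profit: π_W = (178 - 0.5Q)q_W - (33q_W + (3/2)q_W²). Setting ∂π_W/∂q_W = 0: 145 - 4q_W - (1/2)(q_M) = 0.
Meridian's profit: π_M = (178 - 0.5Q)q_M - (32q_M + (3/2)q_M²). Setting ∂π_M/∂q_M = 0: 146 - 4q_M - (1/2)(q_W) = 0.
Best responses: q_W = (145 - (1/2)q_M)/4, q_M = (146 - (1/2)q_W)/4.
Solving the pair: q_W = 676/21, q_M = 682/21.

32.48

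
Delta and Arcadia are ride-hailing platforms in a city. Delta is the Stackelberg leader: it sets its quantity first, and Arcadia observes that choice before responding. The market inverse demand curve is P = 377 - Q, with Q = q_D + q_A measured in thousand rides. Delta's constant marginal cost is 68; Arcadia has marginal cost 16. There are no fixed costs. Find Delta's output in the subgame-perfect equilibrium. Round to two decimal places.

Solve by backward induction. Given q_D, the follower Arcadia maximises π_A = (377 - q_D - q_A)q_A - 16q_A.
Setting the follower's marginal profit to zero, 361 - q_D - 2q_A = 0, i.e. q_A = (361 - q_D)/2.
The leader anticipates this reaction. Substituting into P = 377 - Q gives P = 393/2 - (1/2)q_D, so π_D = (393/2 - (1/2)q_D)q_D - 68q_D.
The leader's first-order condition 257/2 - q_D = 0 yields q_D = 257/2.
Then q_A = (361 - 257/2)/2 = 465/4.

128.50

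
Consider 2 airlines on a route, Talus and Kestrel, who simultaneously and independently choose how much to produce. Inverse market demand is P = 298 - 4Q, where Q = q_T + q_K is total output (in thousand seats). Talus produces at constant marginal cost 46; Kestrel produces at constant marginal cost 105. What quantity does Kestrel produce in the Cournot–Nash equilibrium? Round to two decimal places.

Talus's profit: π_T = (298 - 4Q)q_T - (46q_T). Setting ∂π_T/∂q_T = 0: 252 - 8q_T - 4(q_K) = 0.
Kestrel's first-order condition: 193 - 8q_K - 4(q_T) = 0.
So q_T = (252 - 4q_K)/8 and q_K = (193 - 4q_T)/8.
Solving the pair: q_T = 311/12, q_K = 67/6.

11.17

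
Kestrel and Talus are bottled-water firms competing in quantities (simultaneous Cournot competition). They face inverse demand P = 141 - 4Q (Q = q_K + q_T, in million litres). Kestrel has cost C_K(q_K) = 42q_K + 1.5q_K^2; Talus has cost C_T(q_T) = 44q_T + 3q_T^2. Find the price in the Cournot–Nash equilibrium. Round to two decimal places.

Kestrel's profit: π_K = (141 - 4Q)q_K - (42q_K + (3/2)q_K²). Setting ∂π_K/∂q_K = 0: 99 - 11q_K - 4(q_T) = 0.
Talus's profit: π_T = (141 - 4Q)q_T - (44q_T + 3q_T²). Setting ∂π_T/∂q_T = 0: 97 - 14q_T - 4(q_K) = 0.
So q_K = (99 - 4q_T)/11 and q_T = (97 - 4q_K)/14.
Solving the pair: q_K = 499/69, q_T = 671/138.
Total output Q = 1669/138, so price P = 141 - 4·(1669/138) = 92.6232.

92.62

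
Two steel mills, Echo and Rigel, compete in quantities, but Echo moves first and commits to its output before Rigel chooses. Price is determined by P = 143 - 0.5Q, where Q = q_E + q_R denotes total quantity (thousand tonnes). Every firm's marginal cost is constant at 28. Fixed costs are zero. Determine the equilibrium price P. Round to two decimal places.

Solve by backward induction. Given q_E, the follower Rigel maximises π_R = (143 - (1/2)q_E - (1/2)q_R)q_R - 28q_R.
Follower FOC: 115 - (1/2)q_E - q_R = 0, so q_R(q_E) = (115 - (1/2)q_E).
The leader anticipates this reaction. Substituting into P = 143 - 0.5Q gives P = 171/2 - (1/4)q_E, so π_E = (171/2 - (1/4)q_E)q_E - 28q_E.
Maximising: ∂π_E/∂q_E = 115/2 - (1/2)q_E = 0, giving q_E = 115.
Then q_R = (115 - (1/2)·115) = 115/2.
Total output Q = 345/2, so price P = 143 - (1/2)·(345/2) = 227/4.

56.75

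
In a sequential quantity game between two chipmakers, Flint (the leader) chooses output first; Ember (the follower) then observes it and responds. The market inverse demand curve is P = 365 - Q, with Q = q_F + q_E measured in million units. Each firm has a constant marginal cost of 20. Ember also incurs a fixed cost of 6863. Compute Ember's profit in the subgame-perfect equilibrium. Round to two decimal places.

576.06

Solve by backward induction. Given q_F, the follower Ember maximises π_E = (365 - q_F - q_E)q_E - 20q_E.
Setting the follower's marginal profit to zero, 345 - q_F - 2q_E = 0, i.e. q_E = (345 - q_F)/2.
The leader anticipates this reaction. Substituting into P = 365 - Q gives P = 385/2 - (1/2)q_F, so π_F = (385/2 - (1/2)q_F)q_F - 20q_F.
Leader FOC: 345/2 - q_F = 0, so q_F = 345/2.
Then q_E = (345 - 345/2)/2 = 345/4.
Price P = 365 - 1035/4 = 425/4.
Ember's profit: (425/4 - 20)·(345/4) - 6863 = 576.0625.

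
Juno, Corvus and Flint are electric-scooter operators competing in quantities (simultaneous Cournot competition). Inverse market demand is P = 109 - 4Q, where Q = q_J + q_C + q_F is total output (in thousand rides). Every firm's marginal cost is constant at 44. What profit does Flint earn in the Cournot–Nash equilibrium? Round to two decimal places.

66.02

Each firm earns π_i = (109 - 4Q)q_i - 44q_i.
Setting ∂π_i/∂q_i = 0 with rivals' quantities fixed: 65 - 8q_i - 4·Σ_{j≠i} q_j = 0.
With identical firms every q_j equals q_i, so Σ_{j≠i} q_j = 2q_i and 65 = 16q_i, giving q_i = 65/16.
Price P = 109 - 4·(195/16) = 241/4.
Flint's profit: (241/4 - 44)·(65/16) = 66.0156.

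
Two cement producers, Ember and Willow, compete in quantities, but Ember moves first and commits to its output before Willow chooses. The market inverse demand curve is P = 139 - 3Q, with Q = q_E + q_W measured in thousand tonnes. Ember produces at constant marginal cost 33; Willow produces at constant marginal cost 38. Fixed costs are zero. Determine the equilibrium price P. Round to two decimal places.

60.75

The follower Willow best-responds to any q_E: π_W = (139 - 3Q)q_W - 38q_W.
Setting the follower's marginal profit to zero, 101 - 3q_E - 6q_W = 0, i.e. q_W = (101 - 3q_E)/6.
Ember substitutes q_W(q_E) into its own profit: π_E = q_E(139 - 3q_E - (101 - 3q_E)/2) - 33q_E = (177/2 - (3/2)q_E)q_E - 33q_E.
Maximising: ∂π_E/∂q_E = 111/2 - 3q_E = 0, giving q_E = 37/2.
Then q_W = (101 - 3·(37/2))/6 = 91/12.
Total output Q = 313/12, so price P = 139 - 3·(313/12) = 243/4.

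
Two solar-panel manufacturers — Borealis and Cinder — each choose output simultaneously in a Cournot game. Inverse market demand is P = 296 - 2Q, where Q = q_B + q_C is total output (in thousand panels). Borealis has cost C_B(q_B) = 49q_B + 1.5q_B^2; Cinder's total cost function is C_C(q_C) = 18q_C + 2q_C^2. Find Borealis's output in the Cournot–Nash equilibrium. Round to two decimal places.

Borealis's profit: π_B = (296 - 2Q)q_B - (49q_B + (3/2)q_B²). Setting ∂π_B/∂q_B = 0: 247 - 7q_B - 2(q_C) = 0.
Cinder's profit: π_C = (296 - 2Q)q_C - (18q_C + 2q_C²). Setting ∂π_C/∂q_C = 0: 278 - 8q_C - 2(q_B) = 0.
Rearranging gives the reaction functions q_B = (247 - 2q_C)/7 and q_C = (278 - 2q_B)/8.
Substituting one into the other gives q_B = 355/13 and q_C = 363/13.

27.31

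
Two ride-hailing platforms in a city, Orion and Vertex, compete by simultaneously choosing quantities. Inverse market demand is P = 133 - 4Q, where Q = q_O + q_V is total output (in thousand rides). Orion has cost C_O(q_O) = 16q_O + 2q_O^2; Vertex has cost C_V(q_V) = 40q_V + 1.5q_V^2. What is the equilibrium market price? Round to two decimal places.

79.10

Orion's profit: π_O = (133 - 4Q)q_O - (16q_O + 2q_O²). Setting ∂π_O/∂q_O = 0: 117 - 12q_O - 4(q_V) = 0.
Vertex's first-order condition: 93 - 11q_V - 4(q_O) = 0.
Best responses: q_O = (117 - 4q_V)/12, q_V = (93 - 4q_O)/11.
Solving the pair: q_O = 915/116, q_V = 162/29.
Total output Q = 1563/116, so price P = 133 - 4·(1563/116) = 79.1034.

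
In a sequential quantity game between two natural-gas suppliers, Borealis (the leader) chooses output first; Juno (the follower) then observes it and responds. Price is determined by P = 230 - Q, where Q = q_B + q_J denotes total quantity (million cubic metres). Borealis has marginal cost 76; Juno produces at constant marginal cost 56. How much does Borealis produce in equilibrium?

67

Solve by backward induction. Given q_B, the follower Juno maximises π_J = (230 - q_B - q_J)q_J - 56q_J.
∂π_J/∂q_J = 174 - q_B - 2q_J = 0 gives the reaction function q_J = (174 - q_B)/2.
Borealis substitutes q_J(q_B) into its own profit: π_B = q_B(230 - q_B - (174 - q_B)/2) - 76q_B = (143 - (1/2)q_B)q_B - 76q_B.
Leader FOC: 67 - q_B = 0, so q_B = 67.
Then q_J = (174 - 67)/2 = 107/2.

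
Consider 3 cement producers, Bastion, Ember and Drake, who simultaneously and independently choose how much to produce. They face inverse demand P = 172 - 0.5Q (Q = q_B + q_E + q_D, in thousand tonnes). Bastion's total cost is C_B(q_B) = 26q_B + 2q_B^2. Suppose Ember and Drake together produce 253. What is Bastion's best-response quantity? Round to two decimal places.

With rivals' combined output fixed at 253, Bastion's profit is π_B = (172 - (1/2)·253 - (1/2)q_B)q_B - (26q_B + 2q_B²) = (91/2 - (1/2)q_B)q_B - (26q_B + 2q_B²).
∂π_B/∂q_B = 39/2 - 5q_B = 0, so q_B = 39/10.

3.90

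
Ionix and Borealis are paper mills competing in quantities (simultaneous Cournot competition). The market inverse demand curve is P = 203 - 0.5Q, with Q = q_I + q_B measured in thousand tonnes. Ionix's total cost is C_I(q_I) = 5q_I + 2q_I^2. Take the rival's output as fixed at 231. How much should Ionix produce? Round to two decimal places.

With the rival's output fixed at 231, Ionix's profit is π_I = (203 - (1/2)·231 - (1/2)q_I)q_I - (5q_I + 2q_I²) = (175/2 - (1/2)q_I)q_I - (5q_I + 2q_I²).
∂π_I/∂q_I = 165/2 - 5q_I = 0, so q_I = 33/2.

16.50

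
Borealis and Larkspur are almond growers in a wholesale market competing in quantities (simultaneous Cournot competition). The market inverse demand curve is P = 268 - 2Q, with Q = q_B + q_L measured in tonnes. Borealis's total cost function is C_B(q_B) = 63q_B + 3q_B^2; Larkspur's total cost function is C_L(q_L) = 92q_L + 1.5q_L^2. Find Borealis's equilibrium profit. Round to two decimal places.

Borealis's profit: π_B = (268 - 2Q)q_B - (63q_B + 3q_B²). Setting ∂π_B/∂q_B = 0: 205 - 10q_B - 2(q_L) = 0.
Larkspur's profit: π_L = (268 - 2Q)q_L - (92q_L + (3/2)q_L²). Setting ∂π_L/∂q_L = 0: 176 - 7q_L - 2(q_B) = 0.
Best responses: q_B = (205 - 2q_L)/10, q_L = (176 - 2q_B)/7.
Substituting one into the other gives q_B = 361/22 and q_L = 225/11.
Price P = 268 - 2·(811/22) = 194.2727.
Borealis's profit: 194.2727·(361/22) - 63·(361/22) - 3(361/22)² = 1346.2913.

1346.29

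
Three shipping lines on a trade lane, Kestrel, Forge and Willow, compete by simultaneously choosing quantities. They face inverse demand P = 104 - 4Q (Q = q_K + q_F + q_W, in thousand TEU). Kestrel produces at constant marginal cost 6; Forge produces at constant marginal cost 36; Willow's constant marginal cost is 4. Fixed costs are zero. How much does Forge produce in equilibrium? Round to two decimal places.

Kestrel's profit: π_K = (104 - 4Q)q_K - (6q_K). Setting ∂π_K/∂q_K = 0: 98 - 8q_K - 4(q_F + q_W) = 0.
Forge's first-order condition: 68 - 8q_F - 4(q_K + q_W) = 0.
Willow's first-order condition: 100 - 8q_W - 4(q_K + q_F) = 0.
Adding the 3 first-order conditions: 266 − 16Q = 0, so Q = 133/8.
Back-substituting: q_K = (98 − 133/2)/4 = 63/8, q_F = (68 − 133/2)/4 = 3/8, q_W = (100 − 133/2)/4 = 67/8.

0.38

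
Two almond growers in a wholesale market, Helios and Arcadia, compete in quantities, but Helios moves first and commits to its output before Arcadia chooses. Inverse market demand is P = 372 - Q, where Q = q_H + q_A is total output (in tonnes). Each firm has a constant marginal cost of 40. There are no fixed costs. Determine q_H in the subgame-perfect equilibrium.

166

Solve by backward induction. Given q_H, the follower Arcadia maximises π_A = (372 - q_H - q_A)q_A - 40q_A.
∂π_A/∂q_A = 332 - q_H - 2q_A = 0 gives the reaction function q_A = (332 - q_H)/2.
The leader anticipates this reaction. Substituting into P = 372 - Q gives P = 206 - (1/2)q_H, so π_H = (206 - (1/2)q_H)q_H - 40q_H.
The leader's first-order condition 166 - q_H = 0 yields q_H = 166.
Then q_A = (332 - 166)/2 = 83.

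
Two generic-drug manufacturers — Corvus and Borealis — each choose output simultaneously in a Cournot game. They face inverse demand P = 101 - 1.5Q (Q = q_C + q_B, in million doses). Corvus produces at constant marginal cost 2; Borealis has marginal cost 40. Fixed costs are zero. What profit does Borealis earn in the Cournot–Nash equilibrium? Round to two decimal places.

39.19

Corvus's profit: π_C = (101 - 1.5Q)q_C - (2q_C). Setting ∂π_C/∂q_C = 0: 99 - 3q_C - (3/2)(q_B) = 0.
Borealis's first-order condition: 61 - 3q_B - (3/2)(q_C) = 0.
Best responses: q_C = (99 - (3/2)q_B)/3, q_B = (61 - (3/2)q_C)/3.
Substituting one into the other gives q_C = 274/9 and q_B = 46/9.
Price P = 101 - (3/2)·(320/9) = 143/3.
Borealis's profit: (143/3 - 40)·(46/9) = 1058/27.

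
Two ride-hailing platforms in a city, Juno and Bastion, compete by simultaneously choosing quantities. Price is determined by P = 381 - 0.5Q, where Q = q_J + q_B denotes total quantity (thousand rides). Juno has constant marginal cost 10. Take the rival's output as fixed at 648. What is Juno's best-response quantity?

With the rival's output fixed at 648, Juno's profit is π_J = (381 - (1/2)·648 - (1/2)q_J)q_J - (10q_J) = (57 - (1/2)q_J)q_J - (10q_J).
∂π_J/∂q_J = 47 - q_J = 0, so q_J = 47.

47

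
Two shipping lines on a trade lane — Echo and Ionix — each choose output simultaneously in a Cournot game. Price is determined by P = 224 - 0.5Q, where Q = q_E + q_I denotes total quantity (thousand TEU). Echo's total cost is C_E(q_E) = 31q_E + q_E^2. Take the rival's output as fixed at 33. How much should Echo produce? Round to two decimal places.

58.83

With the rival's output fixed at 33, Echo's profit is π_E = (224 - (1/2)·33 - (1/2)q_E)q_E - (31q_E + q_E²) = (415/2 - (1/2)q_E)q_E - (31q_E + q_E²).
∂π_E/∂q_E = 353/2 - 3q_E = 0, so q_E = 353/6.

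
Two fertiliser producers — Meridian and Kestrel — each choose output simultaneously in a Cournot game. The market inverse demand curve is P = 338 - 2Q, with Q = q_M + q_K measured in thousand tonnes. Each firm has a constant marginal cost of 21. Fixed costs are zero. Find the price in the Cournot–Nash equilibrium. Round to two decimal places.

A representative firm's profit is π_i = q_i(338 - 2Q) - 21q_i.
First-order condition (treating rivals' output as given): 317 - 4q_i - 2q_j = 0.
With identical firms every q_j equals q_i, so q_j = q_i and 317 = 6q_i, giving q_i = 317/6.
Total output Q = 317/3, so price P = 338 - 2·(317/3) = 380/3.

126.67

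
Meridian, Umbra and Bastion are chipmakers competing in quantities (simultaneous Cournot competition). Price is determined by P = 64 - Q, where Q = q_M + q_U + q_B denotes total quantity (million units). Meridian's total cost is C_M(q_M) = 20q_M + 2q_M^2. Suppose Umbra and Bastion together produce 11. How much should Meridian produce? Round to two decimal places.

With rivals' combined output fixed at 11, Meridian's profit is π_M = (64 - 11 - q_M)q_M - (20q_M + 2q_M²) = (53 - q_M)q_M - (20q_M + 2q_M²).
∂π_M/∂q_M = 33 - 6q_M = 0, so q_M = 11/2.

5.50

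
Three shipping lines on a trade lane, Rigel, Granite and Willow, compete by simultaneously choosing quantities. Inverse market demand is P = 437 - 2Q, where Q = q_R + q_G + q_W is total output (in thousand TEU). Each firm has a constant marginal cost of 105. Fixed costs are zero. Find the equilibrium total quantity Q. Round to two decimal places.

124.50

A representative firm's profit is π_i = q_i(437 - 2Q) - 105q_i.
Setting ∂π_i/∂q_i = 0 with rivals' quantities fixed: 332 - 4q_i - 2·Σ_{j≠i} q_j = 0.
By symmetry each firm produces the same amount; substituting Σ_{j≠i} q_j = 2q_i yields q_i = 332/8 = 83/2.
Total output Q = 83/2 + 83/2 + 83/2 = 249/2.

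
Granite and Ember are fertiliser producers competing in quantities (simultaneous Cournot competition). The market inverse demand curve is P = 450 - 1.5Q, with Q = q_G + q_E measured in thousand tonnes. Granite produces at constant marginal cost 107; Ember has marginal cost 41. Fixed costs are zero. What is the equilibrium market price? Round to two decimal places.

199.33

Granite's profit: π_G = (450 - 1.5Q)q_G - (107q_G). Setting ∂π_G/∂q_G = 0: 343 - 3q_G - (3/2)(q_E) = 0.
Ember's profit: π_E = (450 - 1.5Q)q_E - (41q_E). Setting ∂π_E/∂q_E = 0: 409 - 3q_E - (3/2)(q_G) = 0.
Best responses: q_G = (343 - (3/2)q_E)/3, q_E = (409 - (3/2)q_G)/3.
Substituting one into the other gives q_G = 554/9 and q_E = 950/9.
Total output Q = 1504/9, so price P = 450 - (3/2)·(1504/9) = 598/3.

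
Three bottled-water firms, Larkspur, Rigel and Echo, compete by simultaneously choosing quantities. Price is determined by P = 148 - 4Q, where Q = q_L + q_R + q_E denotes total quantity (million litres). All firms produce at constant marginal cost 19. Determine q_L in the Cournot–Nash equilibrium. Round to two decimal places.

Each firm earns π_i = (148 - 4Q)q_i - 19q_i.
Setting ∂π_i/∂q_i = 0 with rivals' quantities fixed: 129 - 8q_i - 4·Σ_{j≠i} q_j = 0.
With identical firms every q_j equals q_i, so Σ_{j≠i} q_j = 2q_i and 129 = 16q_i, giving q_i = 129/16.

8.06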